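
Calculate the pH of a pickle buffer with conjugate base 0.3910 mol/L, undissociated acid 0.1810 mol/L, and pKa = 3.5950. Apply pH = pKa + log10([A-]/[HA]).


ratio = [A-] / [HA] = 0.3910 / 0.1810 = 2.1602
log10(ratio) = 0.3345
pH = pKa + log10(ratio) = 3.5950 + 0.3345 = 3.9295


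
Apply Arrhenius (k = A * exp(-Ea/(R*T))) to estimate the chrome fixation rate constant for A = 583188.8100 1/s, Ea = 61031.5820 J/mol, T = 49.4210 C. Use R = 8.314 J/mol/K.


T_K = T_C + 273.15 = 49.4210 + 273.15 = 322.5710 K
exponent = -Ea / (R * T_K) = -61031.5820 / (8.314 * 322.5710) = -22.7572
k = A * exp(exponent) = 583188.8100 * exp(-22.7572) = 7.6291e-05 1/s


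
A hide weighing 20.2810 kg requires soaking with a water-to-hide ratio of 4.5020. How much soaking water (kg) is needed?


Formula: Water = hide_weight * ratio
Substituting: Water = 20.2810 * 4.5020
Result: 91.3051 kg


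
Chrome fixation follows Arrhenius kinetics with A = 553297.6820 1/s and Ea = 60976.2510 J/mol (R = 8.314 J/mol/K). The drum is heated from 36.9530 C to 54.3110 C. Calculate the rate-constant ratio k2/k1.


T1 = 36.9530 + 273.15 = 310.1030 K; T2 = 54.3110 + 273.15 = 327.4610 K
k1 = A * exp(-Ea/(R*T1)) = 553297.6820 * exp(-60976.2510/(8.314*310.1030)) = 2.9619e-05 1/s
k2 = A * exp(-Ea/(R*T2)) = 553297.6820 * exp(-60976.2510/(8.314*327.4610)) = 1.0376e-04 1/s
k2/k1 = 1.0376e-04 / 2.9619e-05 = 3.5032


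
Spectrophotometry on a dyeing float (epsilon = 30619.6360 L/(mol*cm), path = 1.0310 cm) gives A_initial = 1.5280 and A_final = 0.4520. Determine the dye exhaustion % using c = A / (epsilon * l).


c_initial = A_i / (epsilon * l) = 1.5280 / (30619.6360 * 1.0310) = 4.8402e-05 mol/L
c_final = A_f / (epsilon * l) = 0.4520 / (30619.6360 * 1.0310) = 1.4318e-05 mol/L
Exhaustion = (c_initial - c_final) / c_initial * 100 = (4.8402e-05 - 1.4318e-05) / 4.8402e-05 * 100 = 70.4188 %


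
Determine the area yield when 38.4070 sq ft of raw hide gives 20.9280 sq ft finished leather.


Formula: Yield = finished / raw * 100
Substituting: Yield = 20.9280 / 38.4070 * 100
Result: 54.4901 %


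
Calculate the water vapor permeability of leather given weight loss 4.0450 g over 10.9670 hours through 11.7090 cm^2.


Formula: WVP = loss / (area * time)
Substituting: WVP = 4.0450 / (11.7090 * 10.9670)
Result: 0.0315 g/(cm^2*hr)


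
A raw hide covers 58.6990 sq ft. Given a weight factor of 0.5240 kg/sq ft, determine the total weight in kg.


Formula: Weight = area * weight_per_sqft
Substituting: Weight = 58.6990 * 0.5240
Result: 30.7583 kg


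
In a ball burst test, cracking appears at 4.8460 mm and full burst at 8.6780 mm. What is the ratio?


Formula: Ratio = crack / burst
Substituting: Ratio = 4.8460 / 8.6780
Result: 0.5584


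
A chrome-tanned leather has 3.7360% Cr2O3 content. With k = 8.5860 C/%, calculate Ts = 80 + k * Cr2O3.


Formula: Ts = 80 + k * Cr2O3
Substituting: Ts = 80 + 8.5860 * 3.7360
Result: 112.0773 C


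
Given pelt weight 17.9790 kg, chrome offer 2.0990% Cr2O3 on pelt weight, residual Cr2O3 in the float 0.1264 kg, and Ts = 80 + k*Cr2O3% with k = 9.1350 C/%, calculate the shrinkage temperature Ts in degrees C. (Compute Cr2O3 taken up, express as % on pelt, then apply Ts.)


Offered = pelt * offer_pct / 100 = 17.9790 * 2.0990 / 100 = 0.3774 kg
Uptake = offered - residual = 0.3774 - 0.1264 = 0.2510 kg
Cr2O3% on pelt = uptake / pelt * 100 = 0.2510 / 17.9790 * 100 = 1.3960 %
Ts = 80 + k * Cr2O3% = 80 + 9.1350 * 1.3960 = 92.7521 C


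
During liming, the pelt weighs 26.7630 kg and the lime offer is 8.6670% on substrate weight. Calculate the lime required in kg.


Formula: Lime = substrate * pct / 100
Substituting: Lime = 26.7630 * 8.6670 / 100
Result: 2.3195 kg


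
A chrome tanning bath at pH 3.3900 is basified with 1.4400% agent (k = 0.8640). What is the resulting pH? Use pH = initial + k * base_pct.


Formula: pH_final = pH_initial + k * base_pct
Substituting: pH_final = 3.3900 + 0.8640 * 1.4400
Result: 4.6342


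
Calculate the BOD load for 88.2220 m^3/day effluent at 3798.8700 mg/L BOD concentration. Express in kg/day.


Formula: BOD_load = volume * conc / 1000
Substituting: BOD_load = 88.2220 * 3798.8700 / 1000
Result: 335.1439 kg/day


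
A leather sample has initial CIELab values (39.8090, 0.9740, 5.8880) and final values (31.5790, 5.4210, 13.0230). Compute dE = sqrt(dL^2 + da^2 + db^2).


dL = -8.2300, da = 4.4470, db = 7.1350
dE = sqrt((-8.2300)^2 + 4.4470^2 + 7.1350^2) = 11.7651


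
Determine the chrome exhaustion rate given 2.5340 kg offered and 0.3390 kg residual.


Formula: Uptake = (offered - residual) / offered * 100
Substituting: Uptake = (2.5340 - 0.3390) / 2.5340 * 100
Result: 86.6219 %


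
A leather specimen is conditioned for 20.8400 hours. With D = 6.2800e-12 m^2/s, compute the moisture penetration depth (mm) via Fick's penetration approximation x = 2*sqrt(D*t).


t = 20.8400 hr * 3600 = 75024.0000 s
D * t = 6.2800e-12 * 75024.0000 = 4.7115e-07
x = 2 * sqrt(D*t) = 2 * sqrt(4.7115e-07) = 0.00137281 m = 1.3728 mm


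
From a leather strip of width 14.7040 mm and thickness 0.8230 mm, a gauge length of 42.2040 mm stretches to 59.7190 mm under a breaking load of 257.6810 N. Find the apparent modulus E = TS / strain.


TS = F / (w * t) = 257.6810 / (14.7040 * 0.8230) = 21.2935 N/mm^2
strain = (Lf - L0) / L0 = (59.7190 - 42.2040) / 42.2040 = 0.4150
E = TS / strain = 21.2935 / 0.4150 = 51.3086 N/mm^2


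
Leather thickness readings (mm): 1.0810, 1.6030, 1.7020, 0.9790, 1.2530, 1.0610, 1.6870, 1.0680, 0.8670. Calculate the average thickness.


Formula: Average = sum / n
Substituting: Average = 11.3010 / 9
Result: 1.2557 mm


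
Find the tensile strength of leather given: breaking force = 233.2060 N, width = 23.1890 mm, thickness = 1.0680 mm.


Formula: TS = force / (width * thickness)
Substituting: TS = 233.2060 / (23.1890 * 1.0680)
Result: 9.4164 N/mm^2


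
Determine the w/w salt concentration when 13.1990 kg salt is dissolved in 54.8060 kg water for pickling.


Formula: Conc = salt / (water + salt) * 100
Substituting: Conc = 13.1990 / (54.8060 + 13.1990) * 100
Result: 19.4089 %


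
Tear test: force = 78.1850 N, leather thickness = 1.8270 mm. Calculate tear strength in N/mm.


Formula: Tear strength = force / thickness
Substituting: Tear strength = 78.1850 / 1.8270
Result: 42.7942 N/mm


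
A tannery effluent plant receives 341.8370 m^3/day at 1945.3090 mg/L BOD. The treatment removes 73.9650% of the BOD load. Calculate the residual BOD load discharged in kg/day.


Load_in = volume * conc / 1000 = 341.8370 * 1945.3090 / 1000 = 664.9786 kg/day
Removed = Load_in * eff / 100 = 664.9786 * 73.9650 / 100 = 491.8514 kg/day
Load_out = Load_in - Removed = 664.9786 - 491.8514 = 173.1272 kg/day


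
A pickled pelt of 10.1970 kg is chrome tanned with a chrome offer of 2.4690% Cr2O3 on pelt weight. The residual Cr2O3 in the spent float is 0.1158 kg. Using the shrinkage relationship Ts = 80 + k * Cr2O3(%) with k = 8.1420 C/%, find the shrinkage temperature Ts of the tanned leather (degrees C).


Offered = pelt * offer_pct / 100 = 10.1970 * 2.4690 / 100 = 0.2518 kg
Uptake = offered - residual = 0.2518 - 0.1158 = 0.1360 kg
Cr2O3% on pelt = uptake / pelt * 100 = 0.1360 / 10.1970 * 100 = 1.3334 %
Ts = 80 + k * Cr2O3% = 80 + 8.1420 * 1.3334 = 90.8563 C


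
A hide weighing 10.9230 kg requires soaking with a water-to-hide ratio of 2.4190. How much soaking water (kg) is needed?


Formula: Water = hide_weight * ratio
Substituting: Water = 10.9230 * 2.4190
Result: 26.4227 kg


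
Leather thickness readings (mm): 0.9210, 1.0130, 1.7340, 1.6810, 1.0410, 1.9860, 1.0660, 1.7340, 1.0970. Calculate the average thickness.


Formula: Average = sum / n
Substituting: Average = 12.2730 / 9
Result: 1.3637 mm


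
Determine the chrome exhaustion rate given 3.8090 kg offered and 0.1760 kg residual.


Formula: Uptake = (offered - residual) / offered * 100
Substituting: Uptake = (3.8090 - 0.1760) / 3.8090 * 100
Result: 95.3794 %


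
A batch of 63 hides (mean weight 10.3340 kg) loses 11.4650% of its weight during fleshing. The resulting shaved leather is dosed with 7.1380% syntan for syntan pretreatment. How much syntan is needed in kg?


Total_raw = N * avg_wt = 63 * 10.3340 = 651.0420 kg
Substrate = Total_raw * (1 - loss/100) = 651.0420 * (1 - 11.4650/100) = 576.4000 kg
Syntan = Substrate * pct / 100 = 576.4000 * 7.1380 / 100 = 41.1434 kg


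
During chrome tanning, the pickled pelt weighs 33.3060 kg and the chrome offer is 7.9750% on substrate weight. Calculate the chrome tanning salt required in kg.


Formula: Chrome = substrate * pct / 100
Substituting: Chrome = 33.3060 * 7.9750 / 100
Result: 2.6562 kg


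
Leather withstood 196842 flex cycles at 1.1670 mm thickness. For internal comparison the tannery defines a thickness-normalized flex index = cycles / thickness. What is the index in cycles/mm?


Formula: Index = cycles / thickness
Substituting: Index = 196842 / 1.1670
Result: 168673.5219 cycles/mm


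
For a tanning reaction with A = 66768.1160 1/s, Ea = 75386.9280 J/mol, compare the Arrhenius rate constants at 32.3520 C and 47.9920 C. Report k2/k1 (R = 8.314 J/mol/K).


T1 = 32.3520 + 273.15 = 305.5020 K; T2 = 47.9920 + 273.15 = 321.1420 K
k1 = A * exp(-Ea/(R*T1)) = 66768.1160 * exp(-75386.9280/(8.314*305.5020)) = 8.5994e-09 1/s
k2 = A * exp(-Ea/(R*T2)) = 66768.1160 * exp(-75386.9280/(8.314*321.1420)) = 3.6495e-08 1/s
k2/k1 = 3.6495e-08 / 8.5994e-09 = 4.2439


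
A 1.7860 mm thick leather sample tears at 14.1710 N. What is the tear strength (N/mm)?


Formula: Tear strength = force / thickness
Substituting: Tear strength = 14.1710 / 1.7860
Result: 7.9345 N/mm


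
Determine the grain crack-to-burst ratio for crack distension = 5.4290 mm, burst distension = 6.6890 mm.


Formula: Ratio = crack / burst
Substituting: Ratio = 5.4290 / 6.6890
Result: 0.8116


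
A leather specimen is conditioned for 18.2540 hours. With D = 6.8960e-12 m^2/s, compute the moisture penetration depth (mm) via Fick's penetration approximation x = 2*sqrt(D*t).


t = 18.2540 hr * 3600 = 65714.4000 s
D * t = 6.8960e-12 * 65714.4000 = 4.5317e-07
x = 2 * sqrt(D*t) = 2 * sqrt(4.5317e-07) = 0.00134635 m = 1.3464 mm


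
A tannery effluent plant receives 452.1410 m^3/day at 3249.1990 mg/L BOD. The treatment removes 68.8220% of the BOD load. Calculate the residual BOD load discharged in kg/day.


Load_in = volume * conc / 1000 = 452.1410 * 3249.1990 / 1000 = 1469.0961 kg/day
Removed = Load_in * eff / 100 = 1469.0961 * 68.8220 / 100 = 1011.0613 kg/day
Load_out = Load_in - Removed = 1469.0961 - 1011.0613 = 458.0348 kg/day


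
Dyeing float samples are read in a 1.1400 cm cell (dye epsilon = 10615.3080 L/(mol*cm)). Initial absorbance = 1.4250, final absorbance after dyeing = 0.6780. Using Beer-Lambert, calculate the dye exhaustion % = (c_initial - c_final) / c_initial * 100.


c_initial = A_i / (epsilon * l) = 1.4250 / (10615.3080 * 1.1400) = 1.1775e-04 mol/L
c_final = A_f / (epsilon * l) = 0.6780 / (10615.3080 * 1.1400) = 5.6026e-05 mol/L
Exhaustion = (c_initial - c_final) / c_initial * 100 = (1.1775e-04 - 5.6026e-05) / 1.1775e-04 * 100 = 52.4211 %


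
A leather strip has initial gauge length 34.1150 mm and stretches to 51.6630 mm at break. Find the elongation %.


Formula: Elongation = (Lf - L0) / L0 * 100
Substituting: Elongation = (51.6630 - 34.1150) / 34.1150 * 100
Result: 51.4378 %


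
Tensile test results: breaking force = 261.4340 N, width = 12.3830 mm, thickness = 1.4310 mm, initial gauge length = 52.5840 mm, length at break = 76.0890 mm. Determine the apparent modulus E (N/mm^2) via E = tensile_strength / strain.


TS = F / (w * t) = 261.4340 / (12.3830 * 1.4310) = 14.7536 N/mm^2
strain = (Lf - L0) / L0 = (76.0890 - 52.5840) / 52.5840 = 0.4470
E = TS / strain = 14.7536 / 0.4470 = 33.0058 N/mm^2


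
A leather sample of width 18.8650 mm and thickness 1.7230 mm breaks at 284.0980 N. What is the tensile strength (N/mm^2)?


Formula: TS = force / (width * thickness)
Substituting: TS = 284.0980 / (18.8650 * 1.7230)
Result: 8.7403 N/mm^2


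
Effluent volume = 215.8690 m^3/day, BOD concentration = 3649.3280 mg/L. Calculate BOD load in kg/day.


Formula: BOD_load = volume * conc / 1000
Substituting: BOD_load = 215.8690 * 3649.3280 / 1000
Result: 787.7768 kg/day


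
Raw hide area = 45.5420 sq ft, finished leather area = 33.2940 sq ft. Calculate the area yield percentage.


Formula: Yield = finished / raw * 100
Substituting: Yield = 33.2940 / 45.5420 * 100
Result: 73.1061 %


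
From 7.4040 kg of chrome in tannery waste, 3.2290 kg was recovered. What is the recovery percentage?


Formula: Recovery = recovered / input * 100
Substituting: Recovery = 3.2290 / 7.4040 * 100
Result: 43.6116 %


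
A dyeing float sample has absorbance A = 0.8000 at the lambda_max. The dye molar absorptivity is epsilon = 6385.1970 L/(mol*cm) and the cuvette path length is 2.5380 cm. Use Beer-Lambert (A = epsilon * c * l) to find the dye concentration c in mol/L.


Formula: c = A / (epsilon * l)
Substituting: c = 0.8000 / (6385.1970 * 2.5380)
Result: 4.9366e-05 mol/L


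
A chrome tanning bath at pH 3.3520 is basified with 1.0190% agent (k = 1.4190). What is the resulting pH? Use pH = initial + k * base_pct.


Formula: pH_final = pH_initial + k * base_pct
Substituting: pH_final = 3.3520 + 1.4190 * 1.0190
Result: 4.7980


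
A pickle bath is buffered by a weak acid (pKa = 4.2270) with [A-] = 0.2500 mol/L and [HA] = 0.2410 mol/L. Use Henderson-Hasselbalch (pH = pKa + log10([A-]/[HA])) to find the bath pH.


ratio = [A-] / [HA] = 0.2500 / 0.2410 = 1.0373
log10(ratio) = 0.015923
pH = pKa + log10(ratio) = 4.2270 + 0.015923 = 4.2429


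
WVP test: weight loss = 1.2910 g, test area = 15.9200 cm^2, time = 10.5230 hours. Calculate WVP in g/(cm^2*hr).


Formula: WVP = loss / (area * time)
Substituting: WVP = 1.2910 / (15.9200 * 10.5230)
Result: 0.00770626 g/(cm^2*hr)


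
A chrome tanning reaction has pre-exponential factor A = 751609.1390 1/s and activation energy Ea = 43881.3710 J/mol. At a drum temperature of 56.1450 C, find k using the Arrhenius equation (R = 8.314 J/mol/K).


T_K = T_C + 273.15 = 56.1450 + 273.15 = 329.2950 K
exponent = -Ea / (R * T_K) = -43881.3710 / (8.314 * 329.2950) = -16.0282
k = A * exp(exponent) = 751609.1390 * exp(-16.0282) = 0.0822297 1/s


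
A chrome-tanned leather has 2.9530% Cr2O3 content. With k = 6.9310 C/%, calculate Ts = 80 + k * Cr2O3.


Formula: Ts = 80 + k * Cr2O3
Substituting: Ts = 80 + 6.9310 * 2.9530
Result: 100.4672 C


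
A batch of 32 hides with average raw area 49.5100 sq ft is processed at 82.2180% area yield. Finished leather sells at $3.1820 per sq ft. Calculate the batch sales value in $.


Raw_total = N * avg_area = 32 * 49.5100 = 1584.3200 sq ft
Finished = Raw_total * yield / 100 = 1584.3200 * 82.2180 / 100 = 1302.5962 sq ft
Value = Finished * price = 1302.5962 * 3.1820 = 4144.8612 $


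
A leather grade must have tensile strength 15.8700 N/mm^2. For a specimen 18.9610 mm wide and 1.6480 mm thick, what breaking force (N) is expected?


Formula: F = TS * w * t
Substituting: F = 15.8700 * 18.9610 * 1.6480
Result: 495.9014 N


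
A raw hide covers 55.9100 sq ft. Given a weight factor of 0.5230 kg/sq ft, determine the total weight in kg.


Formula: Weight = area * weight_per_sqft
Substituting: Weight = 55.9100 * 0.5230
Result: 29.2409 kg


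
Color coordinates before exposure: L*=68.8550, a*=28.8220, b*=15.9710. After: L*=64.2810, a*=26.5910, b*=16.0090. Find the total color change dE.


dL = -4.5740, da = -2.2310, db = 0.038
dE = sqrt((-4.5740)^2 + (-2.2310)^2 + 0.038^2) = 5.0892


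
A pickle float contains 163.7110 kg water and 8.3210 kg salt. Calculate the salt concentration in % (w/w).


Formula: Conc = salt / (water + salt) * 100
Substituting: Conc = 8.3210 / (163.7110 + 8.3210) * 100
Result: 4.8369 %


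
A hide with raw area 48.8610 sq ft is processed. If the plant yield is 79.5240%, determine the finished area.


Formula: finished = raw * yield / 100
Substituting: finished = 48.8610 * 79.5240 / 100
Result: 38.8562 sq ft


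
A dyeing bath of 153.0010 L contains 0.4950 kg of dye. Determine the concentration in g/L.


Formula: Conc = dye_mass(kg) / volume(L) * 1000
Substituting: Conc = 0.4950 / 153.0010 * 1000
Result: 3.2353 g/L


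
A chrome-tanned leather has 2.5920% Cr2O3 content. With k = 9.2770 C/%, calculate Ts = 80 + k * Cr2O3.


Formula: Ts = 80 + k * Cr2O3
Substituting: Ts = 80 + 9.2770 * 2.5920
Result: 104.0460 C


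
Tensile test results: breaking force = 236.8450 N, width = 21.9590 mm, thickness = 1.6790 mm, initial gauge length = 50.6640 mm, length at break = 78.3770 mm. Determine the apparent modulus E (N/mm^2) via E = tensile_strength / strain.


TS = F / (w * t) = 236.8450 / (21.9590 * 1.6790) = 6.4239 N/mm^2
strain = (Lf - L0) / L0 = (78.3770 - 50.6640) / 50.6640 = 0.5470
E = TS / strain = 6.4239 / 0.5470 = 11.7440 N/mm^2


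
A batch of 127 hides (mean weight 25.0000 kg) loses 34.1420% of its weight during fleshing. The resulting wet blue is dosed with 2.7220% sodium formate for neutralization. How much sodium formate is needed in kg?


Total_raw = N * avg_wt = 127 * 25.0000 = 3175.0000 kg
Substrate = Total_raw * (1 - loss/100) = 3175.0000 * (1 - 34.1420/100) = 2090.9915 kg
Neutralizer = Substrate * pct / 100 = 2090.9915 * 2.7220 / 100 = 56.9168 kg


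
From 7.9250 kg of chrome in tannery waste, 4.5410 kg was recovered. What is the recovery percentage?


Formula: Recovery = recovered / input * 100
Substituting: Recovery = 4.5410 / 7.9250 * 100
Result: 57.2997 %


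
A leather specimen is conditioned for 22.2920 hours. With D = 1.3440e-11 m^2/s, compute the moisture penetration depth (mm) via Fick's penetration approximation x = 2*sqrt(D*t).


t = 22.2920 hr * 3600 = 80251.2000 s
D * t = 1.3440e-11 * 80251.2000 = 1.0786e-06
x = 2 * sqrt(D*t) = 2 * sqrt(1.0786e-06) = 0.00207709 m = 2.0771 mm


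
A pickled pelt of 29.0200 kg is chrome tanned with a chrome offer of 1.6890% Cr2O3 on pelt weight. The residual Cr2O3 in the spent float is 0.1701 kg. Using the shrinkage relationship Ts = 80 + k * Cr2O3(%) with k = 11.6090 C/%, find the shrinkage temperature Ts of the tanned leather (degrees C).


Offered = pelt * offer_pct / 100 = 29.0200 * 1.6890 / 100 = 0.4901 kg
Uptake = offered - residual = 0.4901 - 0.1701 = 0.3200 kg
Cr2O3% on pelt = uptake / pelt * 100 = 0.3200 / 29.0200 * 100 = 1.1029 %
Ts = 80 + k * Cr2O3% = 80 + 11.6090 * 1.1029 = 92.8030 C


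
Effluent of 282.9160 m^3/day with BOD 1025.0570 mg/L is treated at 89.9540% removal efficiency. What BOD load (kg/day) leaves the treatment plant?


Load_in = volume * conc / 1000 = 282.9160 * 1025.0570 / 1000 = 290.0050 kg/day
Removed = Load_in * eff / 100 = 290.0050 * 89.9540 / 100 = 260.8711 kg/day
Load_out = Load_in - Removed = 290.0050 - 260.8711 = 29.1339 kg/day


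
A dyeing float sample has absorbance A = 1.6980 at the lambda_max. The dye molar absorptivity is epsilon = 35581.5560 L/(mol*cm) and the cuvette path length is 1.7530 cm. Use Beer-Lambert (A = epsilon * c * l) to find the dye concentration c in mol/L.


Formula: c = A / (epsilon * l)
Substituting: c = 1.6980 / (35581.5560 * 1.7530)
Result: 2.7223e-05 mol/L


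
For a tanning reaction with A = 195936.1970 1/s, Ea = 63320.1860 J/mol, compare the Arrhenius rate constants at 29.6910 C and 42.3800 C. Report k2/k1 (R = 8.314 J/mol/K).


T1 = 29.6910 + 273.15 = 302.8410 K; T2 = 42.3800 + 273.15 = 315.5300 K
k1 = A * exp(-Ea/(R*T1)) = 195936.1970 * exp(-63320.1860/(8.314*302.8410)) = 2.3449e-06 1/s
k2 = A * exp(-Ea/(R*T2)) = 195936.1970 * exp(-63320.1860/(8.314*315.5300)) = 6.4469e-06 1/s
k2/k1 = 6.4469e-06 / 2.3449e-06 = 2.7493


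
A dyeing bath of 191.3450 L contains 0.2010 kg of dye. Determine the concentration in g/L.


Formula: Conc = dye_mass(kg) / volume(L) * 1000
Substituting: Conc = 0.2010 / 191.3450 * 1000
Result: 1.0505 g/L


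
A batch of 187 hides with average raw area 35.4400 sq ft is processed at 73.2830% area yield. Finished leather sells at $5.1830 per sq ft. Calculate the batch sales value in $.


Raw_total = N * avg_area = 187 * 35.4400 = 6627.2800 sq ft
Finished = Raw_total * yield / 100 = 6627.2800 * 73.2830 / 100 = 4856.6696 sq ft
Value = Finished * price = 4856.6696 * 5.1830 = 25172.1185 $


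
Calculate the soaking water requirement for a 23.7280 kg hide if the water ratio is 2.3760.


Formula: Water = hide_weight * ratio
Substituting: Water = 23.7280 * 2.3760
Result: 56.3777 kg


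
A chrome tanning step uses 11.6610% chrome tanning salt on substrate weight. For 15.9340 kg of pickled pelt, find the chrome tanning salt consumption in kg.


Formula: Chrome = substrate * pct / 100
Substituting: Chrome = 15.9340 * 11.6610 / 100
Result: 1.8581 kg


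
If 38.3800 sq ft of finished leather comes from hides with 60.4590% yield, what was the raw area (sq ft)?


Formula: raw = finished * 100 / yield
Substituting: raw = 38.3800 * 100 / 60.4590
Result: 63.4810 sq ft


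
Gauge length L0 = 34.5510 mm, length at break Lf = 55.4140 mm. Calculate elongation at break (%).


Formula: Elongation = (Lf - L0) / L0 * 100
Substituting: Elongation = (55.4140 - 34.5510) / 34.5510 * 100
Result: 60.3832 %


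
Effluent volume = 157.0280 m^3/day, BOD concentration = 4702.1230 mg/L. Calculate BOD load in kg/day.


Formula: BOD_load = volume * conc / 1000
Substituting: BOD_load = 157.0280 * 4702.1230 / 1000
Result: 738.3650 kg/day


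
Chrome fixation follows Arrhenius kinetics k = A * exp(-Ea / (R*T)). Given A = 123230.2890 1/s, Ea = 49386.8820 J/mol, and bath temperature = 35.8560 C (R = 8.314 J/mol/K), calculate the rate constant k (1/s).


T_K = T_C + 273.15 = 35.8560 + 273.15 = 309.0060 K
exponent = -Ea / (R * T_K) = -49386.8820 / (8.314 * 309.0060) = -19.2236
k = A * exp(exponent) = 123230.2890 * exp(-19.2236) = 5.5210e-04 1/s


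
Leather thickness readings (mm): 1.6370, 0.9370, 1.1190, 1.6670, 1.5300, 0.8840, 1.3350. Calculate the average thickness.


Formula: Average = sum / n
Substituting: Average = 9.1090 / 7
Result: 1.3013 mm


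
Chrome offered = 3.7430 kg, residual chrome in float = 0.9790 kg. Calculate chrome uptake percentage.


Formula: Uptake = (offered - residual) / offered * 100
Substituting: Uptake = (3.7430 - 0.9790) / 3.7430 * 100
Result: 73.8445 %


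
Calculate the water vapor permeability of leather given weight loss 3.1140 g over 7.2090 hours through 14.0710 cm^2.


Formula: WVP = loss / (area * time)
Substituting: WVP = 3.1140 / (14.0710 * 7.2090)
Result: 0.0306986 g/(cm^2*hr)


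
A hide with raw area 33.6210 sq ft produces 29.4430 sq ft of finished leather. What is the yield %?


Formula: Yield = finished / raw * 100
Substituting: Yield = 29.4430 / 33.6210 * 100
Result: 87.5732 %


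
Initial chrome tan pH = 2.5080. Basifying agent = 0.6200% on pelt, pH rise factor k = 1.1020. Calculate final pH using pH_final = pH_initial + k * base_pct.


Formula: pH_final = pH_initial + k * base_pct
Substituting: pH_final = 2.5080 + 1.1020 * 0.6200
Result: 3.1912


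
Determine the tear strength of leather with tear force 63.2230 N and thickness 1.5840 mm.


Formula: Tear strength = force / thickness
Substituting: Tear strength = 63.2230 / 1.5840
Result: 39.9135 N/mm


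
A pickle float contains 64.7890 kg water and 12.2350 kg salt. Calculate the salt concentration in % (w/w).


Formula: Conc = salt / (water + salt) * 100
Substituting: Conc = 12.2350 / (64.7890 + 12.2350) * 100
Result: 15.8847 %


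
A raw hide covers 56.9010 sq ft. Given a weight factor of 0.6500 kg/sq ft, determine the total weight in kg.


Formula: Weight = area * weight_per_sqft
Substituting: Weight = 56.9010 * 0.6500
Result: 36.9857 kg


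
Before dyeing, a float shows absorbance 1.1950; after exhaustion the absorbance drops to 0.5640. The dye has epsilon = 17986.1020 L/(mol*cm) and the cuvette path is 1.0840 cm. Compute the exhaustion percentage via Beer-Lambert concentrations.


c_initial = A_i / (epsilon * l) = 1.1950 / (17986.1020 * 1.0840) = 6.1292e-05 mol/L
c_final = A_f / (epsilon * l) = 0.5640 / (17986.1020 * 1.0840) = 2.8928e-05 mol/L
Exhaustion = (c_initial - c_final) / c_initial * 100 = (6.1292e-05 - 2.8928e-05) / 6.1292e-05 * 100 = 52.8033 %


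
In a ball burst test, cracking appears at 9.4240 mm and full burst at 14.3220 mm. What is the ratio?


Formula: Ratio = crack / burst
Substituting: Ratio = 9.4240 / 14.3220
Result: 0.6580


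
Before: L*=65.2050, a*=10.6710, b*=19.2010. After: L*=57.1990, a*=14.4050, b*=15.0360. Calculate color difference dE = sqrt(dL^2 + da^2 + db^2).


dL = -8.0060, da = 3.7340, db = -4.1650
dE = sqrt((-8.0060)^2 + 3.7340^2 + (-4.1650)^2) = 9.7666


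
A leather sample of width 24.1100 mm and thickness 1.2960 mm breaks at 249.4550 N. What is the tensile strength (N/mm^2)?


Formula: TS = force / (width * thickness)
Substituting: TS = 249.4550 / (24.1100 * 1.2960)
Result: 7.9834 N/mm^2


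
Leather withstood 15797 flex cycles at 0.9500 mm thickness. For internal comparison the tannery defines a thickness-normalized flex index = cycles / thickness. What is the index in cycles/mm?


Formula: Index = cycles / thickness
Substituting: Index = 15797 / 0.9500
Result: 16628.4211 cycles/mm


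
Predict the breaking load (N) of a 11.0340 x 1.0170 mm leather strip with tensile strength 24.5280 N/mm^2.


Formula: F = TS * w * t
Substituting: F = 24.5280 * 11.0340 * 1.0170
Result: 275.2429 N


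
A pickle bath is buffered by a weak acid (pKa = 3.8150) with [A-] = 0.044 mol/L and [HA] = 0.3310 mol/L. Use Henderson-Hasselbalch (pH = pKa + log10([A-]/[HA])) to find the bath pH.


ratio = [A-] / [HA] = 0.044 / 0.3310 = 0.1329
log10(ratio) = -0.8764
pH = pKa + log10(ratio) = 3.8150 - 0.8764 = 2.9386


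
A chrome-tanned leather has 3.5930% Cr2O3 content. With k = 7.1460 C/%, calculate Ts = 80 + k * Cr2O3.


Formula: Ts = 80 + k * Cr2O3
Substituting: Ts = 80 + 7.1460 * 3.5930
Result: 105.6756 C


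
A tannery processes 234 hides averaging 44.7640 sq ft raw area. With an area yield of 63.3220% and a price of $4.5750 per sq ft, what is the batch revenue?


Raw_total = N * avg_area = 234 * 44.7640 = 10474.7760 sq ft
Finished = Raw_total * yield / 100 = 10474.7760 * 63.3220 / 100 = 6632.8377 sq ft
Value = Finished * price = 6632.8377 * 4.5750 = 30345.2323 $


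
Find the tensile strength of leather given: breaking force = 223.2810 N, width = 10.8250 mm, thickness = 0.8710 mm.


Formula: TS = force / (width * thickness)
Substituting: TS = 223.2810 / (10.8250 * 0.8710)
Result: 23.6813 N/mm^2


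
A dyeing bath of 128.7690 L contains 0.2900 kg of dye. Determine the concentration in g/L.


Formula: Conc = dye_mass(kg) / volume(L) * 1000
Substituting: Conc = 0.2900 / 128.7690 * 1000
Result: 2.2521 g/L


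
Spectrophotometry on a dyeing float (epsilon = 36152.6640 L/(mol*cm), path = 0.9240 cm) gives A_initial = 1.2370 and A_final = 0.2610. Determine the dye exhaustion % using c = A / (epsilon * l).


c_initial = A_i / (epsilon * l) = 1.2370 / (36152.6640 * 0.9240) = 3.7030e-05 mol/L
c_final = A_f / (epsilon * l) = 0.2610 / (36152.6640 * 0.9240) = 7.8132e-06 mol/L
Exhaustion = (c_initial - c_final) / c_initial * 100 = (3.7030e-05 - 7.8132e-06) / 3.7030e-05 * 100 = 78.9006 %


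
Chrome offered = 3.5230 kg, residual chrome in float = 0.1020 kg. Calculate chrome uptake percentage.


Formula: Uptake = (offered - residual) / offered * 100
Substituting: Uptake = (3.5230 - 0.1020) / 3.5230 * 100
Result: 97.1047 %


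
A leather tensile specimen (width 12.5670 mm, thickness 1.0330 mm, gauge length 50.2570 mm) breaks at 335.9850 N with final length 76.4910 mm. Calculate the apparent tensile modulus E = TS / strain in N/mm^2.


TS = F / (w * t) = 335.9850 / (12.5670 * 1.0330) = 25.8814 N/mm^2
strain = (Lf - L0) / L0 = (76.4910 - 50.2570) / 50.2570 = 0.5220
E = TS / strain = 25.8814 / 0.5220 = 49.5815 N/mm^2


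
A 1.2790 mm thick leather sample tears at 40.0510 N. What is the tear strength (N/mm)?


Formula: Tear strength = force / thickness
Substituting: Tear strength = 40.0510 / 1.2790
Result: 31.3143 N/mm


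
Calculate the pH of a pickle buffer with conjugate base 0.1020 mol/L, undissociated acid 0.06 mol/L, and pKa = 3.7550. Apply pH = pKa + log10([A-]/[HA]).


ratio = [A-] / [HA] = 0.1020 / 0.06 = 1.7000
log10(ratio) = 0.2304
pH = pKa + log10(ratio) = 3.7550 + 0.2304 = 3.9854


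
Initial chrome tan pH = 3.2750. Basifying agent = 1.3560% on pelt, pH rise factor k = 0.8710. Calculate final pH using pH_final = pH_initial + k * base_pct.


Formula: pH_final = pH_initial + k * base_pct
Substituting: pH_final = 3.2750 + 0.8710 * 1.3560
Result: 4.4561


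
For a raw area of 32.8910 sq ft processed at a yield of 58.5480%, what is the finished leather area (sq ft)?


Formula: finished = raw * yield / 100
Substituting: finished = 32.8910 * 58.5480 / 100
Result: 19.2570 sq ft


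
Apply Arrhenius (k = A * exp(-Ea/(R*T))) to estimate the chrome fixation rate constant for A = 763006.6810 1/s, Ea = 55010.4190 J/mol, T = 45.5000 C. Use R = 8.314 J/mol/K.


T_K = T_C + 273.15 = 45.5000 + 273.15 = 318.6500 K
exponent = -Ea / (R * T_K) = -55010.4190 / (8.314 * 318.6500) = -20.7645
k = A * exp(exponent) = 763006.6810 * exp(-20.7645) = 7.3220e-04 1/s


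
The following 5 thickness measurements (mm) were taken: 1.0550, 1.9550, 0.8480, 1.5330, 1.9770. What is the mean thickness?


Formula: Average = sum / n
Substituting: Average = 7.3680 / 5
Result: 1.4736 mm


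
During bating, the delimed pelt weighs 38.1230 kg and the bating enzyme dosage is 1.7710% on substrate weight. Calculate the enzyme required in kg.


Formula: Enzyme = substrate * pct / 100
Substituting: Enzyme = 38.1230 * 1.7710 / 100
Result: 0.6752 kg


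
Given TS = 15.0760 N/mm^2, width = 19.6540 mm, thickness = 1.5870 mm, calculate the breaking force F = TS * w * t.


Formula: F = TS * w * t
Substituting: F = 15.0760 * 19.6540 * 1.5870
Result: 470.2340 N


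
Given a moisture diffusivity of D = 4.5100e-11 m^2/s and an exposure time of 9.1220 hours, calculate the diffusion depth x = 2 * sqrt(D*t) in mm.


t = 9.1220 hr * 3600 = 32839.2000 s
D * t = 4.5100e-11 * 32839.2000 = 1.4810e-06
x = 2 * sqrt(D*t) = 2 * sqrt(1.4810e-06) = 0.00243397 m = 2.4340 mm


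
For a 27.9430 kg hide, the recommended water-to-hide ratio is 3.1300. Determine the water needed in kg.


Formula: Water = hide_weight * ratio
Substituting: Water = 27.9430 * 3.1300
Result: 87.4616 kg


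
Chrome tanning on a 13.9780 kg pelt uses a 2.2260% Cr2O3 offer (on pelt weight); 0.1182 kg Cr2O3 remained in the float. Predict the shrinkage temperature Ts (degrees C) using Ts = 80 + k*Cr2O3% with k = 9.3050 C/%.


Offered = pelt * offer_pct / 100 = 13.9780 * 2.2260 / 100 = 0.3112 kg
Uptake = offered - residual = 0.3112 - 0.1182 = 0.1930 kg
Cr2O3% on pelt = uptake / pelt * 100 = 0.1930 / 13.9780 * 100 = 1.3804 %
Ts = 80 + k * Cr2O3% = 80 + 9.3050 * 1.3804 = 92.8445 C


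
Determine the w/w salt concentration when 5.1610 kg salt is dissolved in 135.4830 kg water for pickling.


Formula: Conc = salt / (water + salt) * 100
Substituting: Conc = 5.1610 / (135.4830 + 5.1610) * 100
Result: 3.6695 %


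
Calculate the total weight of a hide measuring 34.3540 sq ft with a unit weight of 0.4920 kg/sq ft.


Formula: Weight = area * weight_per_sqft
Substituting: Weight = 34.3540 * 0.4920
Result: 16.9022 kg


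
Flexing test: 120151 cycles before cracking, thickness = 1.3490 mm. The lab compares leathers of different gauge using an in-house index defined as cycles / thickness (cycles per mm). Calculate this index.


Formula: Index = cycles / thickness
Substituting: Index = 120151 / 1.3490
Result: 89066.7161 cycles/mm


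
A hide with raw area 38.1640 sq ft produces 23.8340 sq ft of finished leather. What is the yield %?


Formula: Yield = finished / raw * 100
Substituting: Yield = 23.8340 / 38.1640 * 100
Result: 62.4515 %


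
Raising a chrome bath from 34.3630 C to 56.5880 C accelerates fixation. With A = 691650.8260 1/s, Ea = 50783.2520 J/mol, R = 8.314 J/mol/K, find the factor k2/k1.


T1 = 34.3630 + 273.15 = 307.5130 K; T2 = 56.5880 + 273.15 = 329.7380 K
k1 = A * exp(-Ea/(R*T1)) = 691650.8260 * exp(-50783.2520/(8.314*307.5130)) = 0.00163475 1/s
k2 = A * exp(-Ea/(R*T2)) = 691650.8260 * exp(-50783.2520/(8.314*329.7380)) = 0.00623579 1/s
k2/k1 = 0.00623579 / 0.00163475 = 3.8145


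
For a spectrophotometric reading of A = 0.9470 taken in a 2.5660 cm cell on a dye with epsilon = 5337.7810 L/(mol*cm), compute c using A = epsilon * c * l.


Formula: c = A / (epsilon * l)
Substituting: c = 0.9470 / (5337.7810 * 2.5660)
Result: 6.9141e-05 mol/L


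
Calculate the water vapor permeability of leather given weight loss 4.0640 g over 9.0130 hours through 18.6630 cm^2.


Formula: WVP = loss / (area * time)
Substituting: WVP = 4.0640 / (18.6630 * 9.0130)
Result: 0.0241603 g/(cm^2*hr)


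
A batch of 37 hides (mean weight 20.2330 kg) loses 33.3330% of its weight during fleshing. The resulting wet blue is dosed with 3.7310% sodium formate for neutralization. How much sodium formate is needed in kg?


Total_raw = N * avg_wt = 37 * 20.2330 = 748.6210 kg
Substrate = Total_raw * (1 - loss/100) = 748.6210 * (1 - 33.3330/100) = 499.0832 kg
Neutralizer = Substrate * pct / 100 = 499.0832 * 3.7310 / 100 = 18.6208 kg


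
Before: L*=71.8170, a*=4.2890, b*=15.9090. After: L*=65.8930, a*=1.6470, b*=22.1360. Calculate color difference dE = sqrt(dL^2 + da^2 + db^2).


dL = -5.9240, da = -2.6420, db = 6.2270
dE = sqrt((-5.9240)^2 + (-2.6420)^2 + 6.2270^2) = 8.9916


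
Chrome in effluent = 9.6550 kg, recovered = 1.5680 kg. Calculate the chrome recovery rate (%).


Formula: Recovery = recovered / input * 100
Substituting: Recovery = 1.5680 / 9.6550 * 100
Result: 16.2403 %


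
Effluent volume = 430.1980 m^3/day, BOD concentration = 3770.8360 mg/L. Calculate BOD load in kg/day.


Formula: BOD_load = volume * conc / 1000
Substituting: BOD_load = 430.1980 * 3770.8360 / 1000
Result: 1622.2061 kg/day


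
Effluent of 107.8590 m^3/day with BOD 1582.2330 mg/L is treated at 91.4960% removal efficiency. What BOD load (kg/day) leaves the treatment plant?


Load_in = volume * conc / 1000 = 107.8590 * 1582.2330 / 1000 = 170.6581 kg/day
Removed = Load_in * eff / 100 = 170.6581 * 91.4960 / 100 = 156.1453 kg/day
Load_out = Load_in - Removed = 170.6581 - 156.1453 = 14.5128 kg/day


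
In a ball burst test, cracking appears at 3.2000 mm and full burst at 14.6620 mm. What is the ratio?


Formula: Ratio = crack / burst
Substituting: Ratio = 3.2000 / 14.6620
Result: 0.2183


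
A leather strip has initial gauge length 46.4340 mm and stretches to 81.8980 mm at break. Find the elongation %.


Formula: Elongation = (Lf - L0) / L0 * 100
Substituting: Elongation = (81.8980 - 46.4340) / 46.4340 * 100
Result: 76.3751 %


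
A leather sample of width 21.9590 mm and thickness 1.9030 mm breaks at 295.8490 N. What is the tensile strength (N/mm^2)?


Formula: TS = force / (width * thickness)
Substituting: TS = 295.8490 / (21.9590 * 1.9030)
Result: 7.0798 N/mm^2


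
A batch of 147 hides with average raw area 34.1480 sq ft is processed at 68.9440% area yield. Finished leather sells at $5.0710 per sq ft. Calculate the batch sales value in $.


Raw_total = N * avg_area = 147 * 34.1480 = 5019.7560 sq ft
Finished = Raw_total * yield / 100 = 5019.7560 * 68.9440 / 100 = 3460.8206 sq ft
Value = Finished * price = 3460.8206 * 5.0710 = 17549.8211 $


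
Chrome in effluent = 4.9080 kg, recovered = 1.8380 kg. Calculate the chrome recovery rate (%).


Formula: Recovery = recovered / input * 100
Substituting: Recovery = 1.8380 / 4.9080 * 100
Result: 37.4491 %


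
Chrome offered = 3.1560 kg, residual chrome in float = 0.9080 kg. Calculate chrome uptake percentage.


Formula: Uptake = (offered - residual) / offered * 100
Substituting: Uptake = (3.1560 - 0.9080) / 3.1560 * 100
Result: 71.2294 %


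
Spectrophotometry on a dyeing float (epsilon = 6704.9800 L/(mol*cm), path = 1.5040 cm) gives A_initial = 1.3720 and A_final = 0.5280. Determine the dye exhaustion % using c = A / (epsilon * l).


c_initial = A_i / (epsilon * l) = 1.3720 / (6704.9800 * 1.5040) = 1.3605e-04 mol/L
c_final = A_f / (epsilon * l) = 0.5280 / (6704.9800 * 1.5040) = 5.2359e-05 mol/L
Exhaustion = (c_initial - c_final) / c_initial * 100 = (1.3605e-04 - 5.2359e-05) / 1.3605e-04 * 100 = 61.5160 %


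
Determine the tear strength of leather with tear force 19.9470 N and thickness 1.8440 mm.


Formula: Tear strength = force / thickness
Substituting: Tear strength = 19.9470 / 1.8440
Result: 10.8172 N/mm


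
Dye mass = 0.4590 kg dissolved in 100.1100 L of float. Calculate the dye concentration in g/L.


Formula: Conc = dye_mass(kg) / volume(L) * 1000
Substituting: Conc = 0.4590 / 100.1100 * 1000
Result: 4.5850 g/L


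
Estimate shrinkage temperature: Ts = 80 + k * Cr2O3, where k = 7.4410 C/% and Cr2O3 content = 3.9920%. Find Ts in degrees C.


Formula: Ts = 80 + k * Cr2O3
Substituting: Ts = 80 + 7.4410 * 3.9920
Result: 109.7045 C


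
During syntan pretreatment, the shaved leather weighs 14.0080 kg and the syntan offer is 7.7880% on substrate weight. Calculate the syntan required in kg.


Formula: Syntan = substrate * pct / 100
Substituting: Syntan = 14.0080 * 7.7880 / 100
Result: 1.0909 kg


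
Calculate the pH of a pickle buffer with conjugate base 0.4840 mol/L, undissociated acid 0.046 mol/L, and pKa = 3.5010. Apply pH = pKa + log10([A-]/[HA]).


ratio = [A-] / [HA] = 0.4840 / 0.046 = 10.5217
log10(ratio) = 1.0221
pH = pKa + log10(ratio) = 3.5010 + 1.0221 = 4.5231


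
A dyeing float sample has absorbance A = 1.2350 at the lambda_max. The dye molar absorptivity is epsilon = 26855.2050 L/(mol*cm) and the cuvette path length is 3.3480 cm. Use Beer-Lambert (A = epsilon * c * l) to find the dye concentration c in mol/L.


Formula: c = A / (epsilon * l)
Substituting: c = 1.2350 / (26855.2050 * 3.3480)
Result: 1.3736e-05 mol/L


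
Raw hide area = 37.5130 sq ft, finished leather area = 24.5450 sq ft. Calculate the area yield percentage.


Formula: Yield = finished / raw * 100
Substituting: Yield = 24.5450 / 37.5130 * 100
Result: 65.4307 %


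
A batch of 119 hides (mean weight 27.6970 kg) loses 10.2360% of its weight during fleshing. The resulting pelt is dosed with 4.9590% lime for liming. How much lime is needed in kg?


Total_raw = N * avg_wt = 119 * 27.6970 = 3295.9430 kg
Substrate = Total_raw * (1 - loss/100) = 3295.9430 * (1 - 10.2360/100) = 2958.5703 kg
Lime = Substrate * pct / 100 = 2958.5703 * 4.9590 / 100 = 146.7155 kg


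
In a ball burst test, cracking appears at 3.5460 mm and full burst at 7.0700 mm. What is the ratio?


Formula: Ratio = crack / burst
Substituting: Ratio = 3.5460 / 7.0700
Result: 0.5016


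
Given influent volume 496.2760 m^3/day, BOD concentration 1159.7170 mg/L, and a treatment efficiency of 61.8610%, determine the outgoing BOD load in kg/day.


Load_in = volume * conc / 1000 = 496.2760 * 1159.7170 / 1000 = 575.5397 kg/day
Removed = Load_in * eff / 100 = 575.5397 * 61.8610 / 100 = 356.0346 kg/day
Load_out = Load_in - Removed = 575.5397 - 356.0346 = 219.5051 kg/day


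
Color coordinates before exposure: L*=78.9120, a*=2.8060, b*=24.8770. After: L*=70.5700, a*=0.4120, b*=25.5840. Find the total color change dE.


dL = -8.3420, da = -2.3940, db = 0.7070
dE = sqrt((-8.3420)^2 + (-2.3940)^2 + 0.7070^2) = 8.7075


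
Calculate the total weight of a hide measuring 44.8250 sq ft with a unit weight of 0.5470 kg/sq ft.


Formula: Weight = area * weight_per_sqft
Substituting: Weight = 44.8250 * 0.5470
Result: 24.5193 kg
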